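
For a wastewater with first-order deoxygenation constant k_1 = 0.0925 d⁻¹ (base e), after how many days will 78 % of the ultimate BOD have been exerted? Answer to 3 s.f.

t ≈ 16.4 d

y/L₀ = 1 − e^(−k_1 t) = 0.78 ⇒ e^(−k_1 t) = 0.220
t = −ln(0.220) / 0.0925 = 1.514 / 0.0925 = 16.37 d.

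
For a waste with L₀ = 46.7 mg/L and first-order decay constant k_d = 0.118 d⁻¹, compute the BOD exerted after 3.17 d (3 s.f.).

y ≈ 14.6 mg/L

y_t = L₀(1 − e^(−k_d t)) = 46.7 × (1 − e^(−0.118×3.17))
= 46.7 × (1 − 0.6879) = 46.7 × 0.3121 = 14.57 mg/L.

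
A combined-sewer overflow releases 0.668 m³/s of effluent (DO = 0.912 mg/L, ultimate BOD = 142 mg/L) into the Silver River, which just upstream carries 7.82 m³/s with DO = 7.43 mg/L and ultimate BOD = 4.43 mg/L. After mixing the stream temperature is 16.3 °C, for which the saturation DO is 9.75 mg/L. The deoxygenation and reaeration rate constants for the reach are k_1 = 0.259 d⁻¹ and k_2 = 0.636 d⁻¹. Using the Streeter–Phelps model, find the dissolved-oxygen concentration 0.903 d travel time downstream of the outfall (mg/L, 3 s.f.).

Mixed DO = (7.82×7.43 + 0.668×0.912)/(7.82+0.668) = 58.71/8.488 = 6.917 mg/L.
Mixed L₀ = (7.82×4.43 + 0.668×142)/(8.488) = 129.5/8.488 = 15.26 mg/L.
Initial deficit D₀ = C_s − DO₀ = 9.75 − 6.917 = 2.833 mg/L.
D(0.903) = [0.259×15.26/(0.636−0.259)](e^(−0.259×0.903) − e^(−0.636×0.903)) + 2.833 e^(−0.636×0.903)
= 10.48 × (0.7915 − 0.5631) + 2.833 × 0.5631 = 3.989 mg/L.
DO = 9.75 − 3.989 = 5.761 mg/L.

DO ≈ 5.76 mg/L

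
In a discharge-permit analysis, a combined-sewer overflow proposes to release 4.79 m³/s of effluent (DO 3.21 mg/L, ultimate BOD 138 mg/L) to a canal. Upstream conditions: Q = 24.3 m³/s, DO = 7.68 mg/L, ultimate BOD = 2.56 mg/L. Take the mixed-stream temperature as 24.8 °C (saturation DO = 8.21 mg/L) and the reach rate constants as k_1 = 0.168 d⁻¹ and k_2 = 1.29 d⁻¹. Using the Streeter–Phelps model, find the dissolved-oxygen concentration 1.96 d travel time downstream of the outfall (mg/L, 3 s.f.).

Mixed DO = (24.3×7.68 + 4.79×3.21)/(24.3+4.79) = 202.0/29.09 = 6.944 mg/L.
Mixed L₀ = (24.3×2.56 + 4.79×138)/(29.09) = 723.2/29.09 = 24.86 mg/L.
Initial deficit D₀ = C_s − DO₀ = 8.21 − 6.944 = 1.266 mg/L.
D(1.96) = [0.168×24.86/(1.29−0.168)](e^(−0.168×1.96) − e^(−1.29×1.96)) + 1.266 e^(−1.29×1.96)
= 3.723 × (0.7194 − 0.07979) + 1.266 × 0.07979 = 2.482 mg/L.
DO = 8.21 − 2.482 = 5.728 mg/L.

DO ≈ 5.73 mg/L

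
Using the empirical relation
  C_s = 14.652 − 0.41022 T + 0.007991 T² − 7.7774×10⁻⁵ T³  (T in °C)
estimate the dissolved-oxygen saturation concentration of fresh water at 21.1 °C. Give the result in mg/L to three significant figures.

C_s ≈ 8.82 mg/L

C_s = 14.652 − 0.41022×21.1 + 0.007991×21.1² − 7.7774×10⁻⁵×21.1³ = 8.823 mg/L.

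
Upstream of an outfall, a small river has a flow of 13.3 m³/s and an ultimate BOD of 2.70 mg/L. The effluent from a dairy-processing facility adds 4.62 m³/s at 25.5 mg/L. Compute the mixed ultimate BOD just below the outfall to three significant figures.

8.58 mg/L

Flow-weighted mixing: C = (Q_r C_r + Q_w C_w)/(Q_r + Q_w)
= (13.3×2.70 + 4.62×25.5)/(13.3 + 4.62) = 153.7/17.92 = 8.578 mg/L.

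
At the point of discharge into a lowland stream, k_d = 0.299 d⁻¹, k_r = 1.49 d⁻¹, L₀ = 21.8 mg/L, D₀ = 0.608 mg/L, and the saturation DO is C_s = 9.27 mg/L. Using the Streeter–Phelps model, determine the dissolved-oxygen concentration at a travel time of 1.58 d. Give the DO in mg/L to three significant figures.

DO ≈ 6.32 mg/L

k_d L₀/(k_r−k_d) = 0.299×21.8/(1.49−0.299) = 6.518/1.191 = 5.473 mg/L.
e^(−k_d t) = e^(−0.299×1.580) = 0.6235; e^(−k_r t) = e^(−1.49×1.580) = 0.09497.
D = 5.473 × (0.6235 − 0.09497) + 0.608 × 0.09497 = 2.893 + 0.05774 = 2.950 mg/L.
DO = C_s − D = 9.27 − 2.950 = 6.320 mg/L.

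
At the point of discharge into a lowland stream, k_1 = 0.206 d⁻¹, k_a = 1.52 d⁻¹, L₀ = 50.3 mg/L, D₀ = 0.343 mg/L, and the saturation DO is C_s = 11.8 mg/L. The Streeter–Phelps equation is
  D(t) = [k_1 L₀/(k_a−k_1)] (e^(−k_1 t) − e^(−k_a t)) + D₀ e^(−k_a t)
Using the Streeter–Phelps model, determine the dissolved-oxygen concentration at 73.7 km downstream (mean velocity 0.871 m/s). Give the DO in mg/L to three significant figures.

DO ≈ 7.06 mg/L

Travel time t = x/v = 73.7 km / (0.871 m/s) = 73700 m / 0.871 m/s = 84620 s = 0.9793 d.
k_1 L₀/(k_a−k_1) = 0.206×50.3/(1.52−0.206) = 10.36/1.314 = 7.886 mg/L.
e^(−k_1 t) = e^(−0.206×0.9793) = 0.8173; e^(−k_a t) = e^(−1.52×0.9793) = 0.2257.
D = 7.886 × (0.8173 − 0.2257) + 0.343 × 0.2257 = 4.665 + 0.07741 = 4.743 mg/L.
DO = C_s − D = 11.8 − 4.743 = 7.057 mg/L.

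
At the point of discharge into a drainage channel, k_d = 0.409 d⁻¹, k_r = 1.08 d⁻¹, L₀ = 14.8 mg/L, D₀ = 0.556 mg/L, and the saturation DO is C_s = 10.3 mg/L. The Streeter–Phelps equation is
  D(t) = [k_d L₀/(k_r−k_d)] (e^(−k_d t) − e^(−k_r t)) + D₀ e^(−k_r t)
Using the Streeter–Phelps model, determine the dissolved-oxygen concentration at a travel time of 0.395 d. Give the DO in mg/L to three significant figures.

k_d L₀/(k_r−k_d) = 0.409×14.8/(1.08−0.409) = 6.053/0.6710 = 9.021 mg/L.
e^(−k_d t) = e^(−0.409×0.3950) = 0.8508; e^(−k_r t) = e^(−1.08×0.3950) = 0.6527.
D = 9.021 × (0.8508 − 0.6527) + 0.556 × 0.6527 = 1.787 + 0.3629 = 2.150 mg/L.
DO = C_s − D = 10.3 − 2.150 = 8.150 mg/L.

DO ≈ 8.15 mg/L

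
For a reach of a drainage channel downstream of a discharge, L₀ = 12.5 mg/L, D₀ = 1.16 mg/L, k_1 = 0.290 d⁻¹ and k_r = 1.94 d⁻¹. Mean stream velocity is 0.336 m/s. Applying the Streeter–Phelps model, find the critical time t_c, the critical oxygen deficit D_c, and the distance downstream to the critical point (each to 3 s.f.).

t_c ≈ 0.697 d; D_c ≈ 1.53 mg/L; x_c ≈ 20.2 km

t_c = [1/(k_r−k_1)] ln[(k_r/k_1)(1 − D₀(k_r−k_1)/(k_1 L₀))]
= [1/(1.94−0.290)] ln[(1.94/0.290)(1 − 1.16×1.650/(0.290×12.5))]
= (1/1.650) ln[6.690 × 0.4720] = 0.6061 × ln(3.158) = 0.6061 × 1.150 = 0.6968 d.
L(t_c) = L₀ e^(−k_1 t_c) = 12.5 × 0.8170 = 10.21 mg/L, and at the critical point k_r D_c = k_1 L, so D_c = (0.290/1.94) × 10.21 = 1.527 mg/L.
x_c = v t_c = 0.336 m/s × 0.6968 d × 86400 s/d = 20230 m ≈ 20.2 km.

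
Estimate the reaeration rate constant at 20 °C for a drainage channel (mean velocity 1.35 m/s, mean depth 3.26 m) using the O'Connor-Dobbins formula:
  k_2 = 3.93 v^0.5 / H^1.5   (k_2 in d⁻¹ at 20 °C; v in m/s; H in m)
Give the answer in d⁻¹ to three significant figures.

k_2 ≈ 0.776 d⁻¹

k_2 = 3.93 × 1.35^0.5 / 3.26^1.5 = 3.93 × 1.162 / 5.886 = 0.7758 d⁻¹.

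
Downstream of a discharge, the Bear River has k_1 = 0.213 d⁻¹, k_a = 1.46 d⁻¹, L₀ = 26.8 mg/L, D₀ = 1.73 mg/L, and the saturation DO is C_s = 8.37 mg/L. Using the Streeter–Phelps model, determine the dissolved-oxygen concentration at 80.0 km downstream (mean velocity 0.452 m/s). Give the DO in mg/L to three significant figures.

DO ≈ 5.55 mg/L

Travel time t = x/v = 80.0 km / (0.452 m/s) = 80000 m / 0.452 m/s = 177000 s = 2.049 d.
k_1 L₀/(k_a−k_1) = 0.213×26.8/(1.46−0.213) = 5.708/1.247 = 4.578 mg/L.
e^(−k_1 t) = e^(−0.213×2.049) = 0.6464; e^(−k_a t) = e^(−1.46×2.049) = 0.05025.
D = 4.578 × (0.6464 − 0.05025) + 1.73 × 0.05025 = 2.729 + 0.08693 = 2.816 mg/L.
DO = C_s − D = 8.37 − 2.816 = 5.554 mg/L.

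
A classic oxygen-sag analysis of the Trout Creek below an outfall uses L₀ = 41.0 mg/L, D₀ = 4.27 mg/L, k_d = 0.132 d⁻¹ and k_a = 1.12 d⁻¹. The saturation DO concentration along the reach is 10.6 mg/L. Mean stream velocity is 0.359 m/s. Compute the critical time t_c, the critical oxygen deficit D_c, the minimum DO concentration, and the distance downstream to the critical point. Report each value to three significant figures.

At the critical point dD/dt = 0, so k_d L₀ e^(−k_d t) = k_a D. Substituting D(t) from the Streeter–Phelps equation and solving for t gives
t_c = ln[(k_a/k_d)(1 − D₀(k_a−k_d)/(k_d L₀))] / (k_a−k_d).
Here k_a−k_d = 0.9880 d⁻¹ and 1 − D₀(k_a−k_d)/(k_d L₀) = 1 − 4.27×0.9880/(0.132×41.0) = 0.2205, so
t_c = ln(8.485 × 0.2205) / 0.9880 = 0.6263 / 0.9880 = 0.6339 d.
L(t_c) = L₀ e^(−k_d t_c) = 41.0 × 0.9197 = 37.71 mg/L, and at the critical point k_a D_c = k_d L, so D_c = (0.132/1.12) × 37.71 = 4.444 mg/L.
Minimum DO = C_s − D_c = 10.6 − 4.444 = 6.156 mg/L.
x_c = v t_c = 0.359 m/s × 0.6339 d × 86400 s/d = 19660 m ≈ 19.7 km.

t_c ≈ 0.634 d; D_c ≈ 4.44 mg/L; min DO ≈ 6.16 mg/L; x_c ≈ 19.7 km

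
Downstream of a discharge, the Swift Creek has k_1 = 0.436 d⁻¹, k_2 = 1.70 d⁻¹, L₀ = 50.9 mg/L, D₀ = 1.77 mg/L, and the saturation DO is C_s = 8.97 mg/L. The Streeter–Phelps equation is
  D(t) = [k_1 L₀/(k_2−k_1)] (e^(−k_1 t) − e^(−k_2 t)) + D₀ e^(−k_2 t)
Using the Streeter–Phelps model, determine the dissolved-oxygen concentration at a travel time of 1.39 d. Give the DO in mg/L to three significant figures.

DO ≈ 0.879 mg/L

k_1 L₀/(k_2−k_1) = 0.436×50.9/(1.70−0.436) = 22.19/1.264 = 17.56 mg/L.
e^(−k_1 t) = e^(−0.436×1.390) = 0.5455; e^(−k_2 t) = e^(−1.70×1.390) = 0.09414.
D = 17.56 × (0.5455 − 0.09414) + 1.77 × 0.09414 = 7.925 + 0.1666 = 8.091 mg/L.
DO = C_s − D = 8.97 − 8.091 = 0.8786 mg/L.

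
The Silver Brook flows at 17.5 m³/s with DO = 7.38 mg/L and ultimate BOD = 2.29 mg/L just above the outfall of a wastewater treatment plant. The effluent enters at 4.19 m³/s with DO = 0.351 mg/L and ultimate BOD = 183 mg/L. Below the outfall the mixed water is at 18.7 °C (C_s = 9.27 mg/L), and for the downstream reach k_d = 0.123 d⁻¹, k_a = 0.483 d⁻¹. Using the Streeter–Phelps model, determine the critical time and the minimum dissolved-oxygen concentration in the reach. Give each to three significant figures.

Mixed DO = (17.5×7.38 + 4.19×0.351)/(17.5+4.19) = 130.6/21.69 = 6.022 mg/L.
Mixed L₀ = (17.5×2.29 + 4.19×183)/(21.69) = 806.8/21.69 = 37.20 mg/L.
Initial deficit D₀ = C_s − DO₀ = 9.27 − 6.022 = 3.248 mg/L.
t_c = (1/0.3600) ln[(0.483/0.123)(1 − 3.248×0.3600/(0.123×37.20))] = 2.778 × ln(2.923) = 2.980 d.
D_c = (0.123/0.483) × 37.20 × e^(−0.123×2.980) = 0.2547 × 37.20 × 0.6931 = 6.566 mg/L.
Minimum DO = 9.27 − 6.566 = 2.704 mg/L.

t_c ≈ 2.98 d; minimum DO ≈ 2.70 mg/L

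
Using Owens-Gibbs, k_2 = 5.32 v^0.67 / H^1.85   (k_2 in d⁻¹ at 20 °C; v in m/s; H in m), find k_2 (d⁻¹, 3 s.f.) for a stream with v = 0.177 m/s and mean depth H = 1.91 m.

k_2 ≈ 0.504 d⁻¹

k_2 = 5.32 × 0.177^0.67 / 1.91^1.85 = 5.32 × 0.3134 / 3.311 = 0.5037 d⁻¹.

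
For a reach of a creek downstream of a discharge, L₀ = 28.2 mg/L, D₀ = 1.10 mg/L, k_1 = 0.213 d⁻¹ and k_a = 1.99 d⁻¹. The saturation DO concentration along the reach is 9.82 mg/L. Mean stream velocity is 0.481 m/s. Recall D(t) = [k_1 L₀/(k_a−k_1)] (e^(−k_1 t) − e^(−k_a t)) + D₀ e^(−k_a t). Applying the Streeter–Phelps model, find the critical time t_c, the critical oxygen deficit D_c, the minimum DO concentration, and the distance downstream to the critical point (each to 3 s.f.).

t_c = [1/(k_a−k_1)] ln[(k_a/k_1)(1 − D₀(k_a−k_1)/(k_1 L₀))]
= [1/(1.99−0.213)] ln[(1.99/0.213)(1 − 1.10×1.777/(0.213×28.2))]
= (1/1.777) ln[9.343 × 0.6746] = 0.5627 × ln(6.302) = 0.5627 × 1.841 = 1.036 d.
D_c = (k_1/k_a) L₀ e^(−k_1 t_c) = (0.213/1.99) × 28.2 × e^(−0.213×1.036) = 0.1070 × 28.2 × 0.8020 = 2.421 mg/L.
Minimum DO = C_s − D_c = 9.82 − 2.421 = 7.399 mg/L.
x_c = v t_c = 0.481 m/s × 1.036 d × 86400 s/d = 43050 m ≈ 43.1 km.

t_c ≈ 1.04 d; D_c ≈ 2.42 mg/L; min DO ≈ 7.40 mg/L; x_c ≈ 43.1 km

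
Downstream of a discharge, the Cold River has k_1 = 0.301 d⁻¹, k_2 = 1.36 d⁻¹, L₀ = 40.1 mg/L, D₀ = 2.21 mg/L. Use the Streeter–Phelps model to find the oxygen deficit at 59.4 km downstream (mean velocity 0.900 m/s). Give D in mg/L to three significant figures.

D ≈ 5.81 mg/L

Travel time t = x/v = 59.4 km / (0.900 m/s) = 59400 m / 0.900 m/s = 66000 s = 0.7639 d.
k_1 L₀/(k_2−k_1) = 0.301×40.1/(1.36−0.301) = 12.07/1.059 = 11.40 mg/L.
e^(−k_1 t) = e^(−0.301×0.7639) = 0.7946; e^(−k_2 t) = e^(−1.36×0.7639) = 0.3538.
D = 11.40 × (0.7946 − 0.3538) + 2.21 × 0.3538 = 5.023 + 0.7820 = 5.805 mg/L.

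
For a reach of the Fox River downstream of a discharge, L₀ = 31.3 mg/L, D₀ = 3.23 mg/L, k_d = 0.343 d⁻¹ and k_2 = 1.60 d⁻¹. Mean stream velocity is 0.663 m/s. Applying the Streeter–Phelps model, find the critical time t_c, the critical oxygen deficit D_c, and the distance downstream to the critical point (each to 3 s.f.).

t_c ≈ 0.847 d; D_c ≈ 5.02 mg/L; x_c ≈ 48.5 km

With k_2/k_d = 4.665 and 1 − D₀(k_2−k_d)/(k_d L₀) = 0.6218,
t_c = ln(4.665 × 0.6218) / (1.60 − 0.343) = ln(2.901) / 1.257 = 1.065/1.257 = 0.8472 d.
D_c = (k_d/k_2) L₀ e^(−k_d t_c) = (0.343/1.60) × 31.3 × e^(−0.343×0.8472) = 0.2144 × 31.3 × 0.7478 = 5.018 mg/L.
x_c = v t_c = 0.663 m/s × 0.8472 d × 86400 s/d = 48530 m ≈ 48.5 km.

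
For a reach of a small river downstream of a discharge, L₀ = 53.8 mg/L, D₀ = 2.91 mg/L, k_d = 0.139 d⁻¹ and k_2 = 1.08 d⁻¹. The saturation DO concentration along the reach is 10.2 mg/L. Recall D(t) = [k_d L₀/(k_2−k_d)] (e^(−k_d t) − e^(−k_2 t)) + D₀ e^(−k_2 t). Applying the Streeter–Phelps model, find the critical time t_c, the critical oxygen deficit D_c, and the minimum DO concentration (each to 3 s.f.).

At the critical point dD/dt = 0, so k_d L₀ e^(−k_d t) = k_2 D. Substituting D(t) from the Streeter–Phelps equation and solving for t gives
t_c = ln[(k_2/k_d)(1 − D₀(k_2−k_d)/(k_d L₀))] / (k_2−k_d).
Here k_2−k_d = 0.9410 d⁻¹ and 1 − D₀(k_2−k_d)/(k_d L₀) = 1 − 2.91×0.9410/(0.139×53.8) = 0.6338, so
t_c = ln(7.770 × 0.6338) / 0.9410 = 1.594 / 0.9410 = 1.694 d.
D_c = (k_d/k_2) L₀ e^(−k_d t_c) = (0.139/1.08) × 53.8 × e^(−0.139×1.694) = 0.1287 × 53.8 × 0.7902 = 5.471 mg/L.
Minimum DO = C_s − D_c = 10.2 − 5.471 = 4.729 mg/L.

t_c ≈ 1.69 d; D_c ≈ 5.47 mg/L; min DO ≈ 4.73 mg/L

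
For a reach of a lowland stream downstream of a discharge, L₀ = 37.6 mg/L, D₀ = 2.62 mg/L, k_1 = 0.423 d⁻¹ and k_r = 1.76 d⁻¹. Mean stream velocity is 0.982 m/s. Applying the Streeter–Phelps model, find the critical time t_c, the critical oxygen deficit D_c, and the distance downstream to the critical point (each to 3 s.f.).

At the critical point dD/dt = 0, so k_1 L₀ e^(−k_1 t) = k_r D. Substituting D(t) from the Streeter–Phelps equation and solving for t gives
t_c = ln[(k_r/k_1)(1 − D₀(k_r−k_1)/(k_1 L₀))] / (k_r−k_1).
Here k_r−k_1 = 1.337 d⁻¹ and 1 − D₀(k_r−k_1)/(k_1 L₀) = 1 − 2.62×1.337/(0.423×37.6) = 0.7798, so
t_c = ln(4.161 × 0.7798) / 1.337 = 1.177 / 1.337 = 0.8803 d.
L(t_c) = L₀ e^(−k_1 t_c) = 37.6 × 0.6891 = 25.91 mg/L, and at the critical point k_r D_c = k_1 L, so D_c = (0.423/1.76) × 25.91 = 6.227 mg/L.
x_c = v t_c = 0.982 m/s × 0.8803 d × 86400 s/d = 74690 m ≈ 74.7 km.

t_c ≈ 0.880 d; D_c ≈ 6.23 mg/L; x_c ≈ 74.7 km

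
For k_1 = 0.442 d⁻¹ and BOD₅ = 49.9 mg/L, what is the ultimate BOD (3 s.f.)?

L₀ ≈ 56.0 mg/L

BOD₅ = L₀(1 − e^(−5k_1)) ⇒ L₀ = BOD₅ / (1 − e^(−5×0.442))
= 49.9 / (1 − 0.1097) = 49.9 / 0.8903 = 56.05 mg/L.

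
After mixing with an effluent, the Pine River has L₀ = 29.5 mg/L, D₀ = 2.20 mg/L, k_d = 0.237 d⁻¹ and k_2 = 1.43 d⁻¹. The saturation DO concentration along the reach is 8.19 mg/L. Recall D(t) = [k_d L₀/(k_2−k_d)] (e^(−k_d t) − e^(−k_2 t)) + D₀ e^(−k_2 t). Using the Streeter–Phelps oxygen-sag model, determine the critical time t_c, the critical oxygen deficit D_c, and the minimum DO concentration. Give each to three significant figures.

t_c ≈ 1.11 d; D_c ≈ 3.76 mg/L; min DO ≈ 4.43 mg/L

t_c = [1/(k_2−k_d)] ln[(k_2/k_d)(1 − D₀(k_2−k_d)/(k_d L₀))]
= [1/(1.43−0.237)] ln[(1.43/0.237)(1 − 2.20×1.193/(0.237×29.5))]
= (1/1.193) ln[6.034 × 0.6246] = 0.8382 × ln(3.769) = 0.8382 × 1.327 = 1.112 d.
D_c = (k_d/k_2) L₀ e^(−k_d t_c) = (0.237/1.43) × 29.5 × e^(−0.237×1.112) = 0.1657 × 29.5 × 0.7683 = 3.756 mg/L.
Minimum DO = C_s − D_c = 8.19 − 3.756 = 4.434 mg/L.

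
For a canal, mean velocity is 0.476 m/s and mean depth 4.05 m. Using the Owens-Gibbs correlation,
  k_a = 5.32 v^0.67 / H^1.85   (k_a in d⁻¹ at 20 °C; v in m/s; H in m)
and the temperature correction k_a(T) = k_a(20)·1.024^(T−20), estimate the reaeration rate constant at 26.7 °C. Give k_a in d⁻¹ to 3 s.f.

k_a ≈ 0.285 d⁻¹

k_a(20) = 5.32 × 0.476^0.67 / 4.05^1.85 = 5.32 × 0.6081 / 13.30 = 0.2433 d⁻¹.
k_a(26.7) = 0.2433 × 1.024^(26.7−20) = 0.2433 × 1.172 = 0.2852 d⁻¹.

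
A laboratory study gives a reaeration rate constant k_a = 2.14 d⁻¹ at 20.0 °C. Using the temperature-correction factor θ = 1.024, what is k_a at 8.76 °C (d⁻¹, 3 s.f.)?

k_a(T₂) = k_a(T₁) · θ^(T₂−T₁) = 2.14 × 1.024^(8.76−20.0)
= 2.14 × 1.024^-11.2 = 2.14 × 0.7660 = 1.639 d⁻¹.

k_a ≈ 1.64 d⁻¹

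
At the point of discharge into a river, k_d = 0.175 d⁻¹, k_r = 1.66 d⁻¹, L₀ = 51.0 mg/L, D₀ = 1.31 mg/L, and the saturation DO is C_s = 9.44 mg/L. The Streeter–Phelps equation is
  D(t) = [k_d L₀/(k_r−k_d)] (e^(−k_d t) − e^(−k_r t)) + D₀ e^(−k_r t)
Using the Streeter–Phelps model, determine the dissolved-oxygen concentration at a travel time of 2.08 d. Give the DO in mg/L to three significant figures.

DO ≈ 5.41 mg/L

k_d L₀/(k_r−k_d) = 0.175×51.0/(1.66−0.175) = 8.925/1.485 = 6.010 mg/L.
e^(−k_d t) = e^(−0.175×2.080) = 0.6949; e^(−k_r t) = e^(−1.66×2.080) = 0.03166.
D = 6.010 × (0.6949 − 0.03166) + 1.31 × 0.03166 = 3.986 + 0.04147 = 4.028 mg/L.
DO = C_s − D = 9.44 − 4.028 = 5.412 mg/L.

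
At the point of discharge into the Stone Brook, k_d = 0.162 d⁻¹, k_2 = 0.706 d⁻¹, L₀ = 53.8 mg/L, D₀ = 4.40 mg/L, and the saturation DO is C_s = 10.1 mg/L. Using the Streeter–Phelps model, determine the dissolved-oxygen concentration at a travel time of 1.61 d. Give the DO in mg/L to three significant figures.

k_d L₀/(k_2−k_d) = 0.162×53.8/(0.706−0.162) = 8.716/0.5440 = 16.02 mg/L.
e^(−k_d t) = e^(−0.162×1.610) = 0.7704; e^(−k_2 t) = e^(−0.706×1.610) = 0.3209.
D = 16.02 × (0.7704 − 0.3209) + 4.40 × 0.3209 = 7.202 + 1.412 = 8.614 mg/L.
DO = C_s − D = 10.1 − 8.614 = 1.486 mg/L.

DO ≈ 1.49 mg/L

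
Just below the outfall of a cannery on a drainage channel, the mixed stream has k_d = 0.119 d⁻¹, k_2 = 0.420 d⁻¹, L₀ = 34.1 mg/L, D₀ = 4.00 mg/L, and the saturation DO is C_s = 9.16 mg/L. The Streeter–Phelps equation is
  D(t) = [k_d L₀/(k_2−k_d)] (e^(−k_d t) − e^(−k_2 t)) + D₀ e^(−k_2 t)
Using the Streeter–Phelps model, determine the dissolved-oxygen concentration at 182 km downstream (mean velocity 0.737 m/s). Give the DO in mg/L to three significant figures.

Travel time t = x/v = 182 km / (0.737 m/s) = 182000 m / 0.737 m/s = 246900 s = 2.858 d.
k_d L₀/(k_2−k_d) = 0.119×34.1/(0.420−0.119) = 4.058/0.3010 = 13.48 mg/L.
e^(−k_d t) = e^(−0.119×2.858) = 0.7117; e^(−k_2 t) = e^(−0.420×2.858) = 0.3011.
D = 13.48 × (0.7117 − 0.3011) + 4.00 × 0.3011 = 5.536 + 1.204 = 6.740 mg/L.
DO = C_s − D = 9.16 − 6.740 = 2.420 mg/L.

DO ≈ 2.42 mg/L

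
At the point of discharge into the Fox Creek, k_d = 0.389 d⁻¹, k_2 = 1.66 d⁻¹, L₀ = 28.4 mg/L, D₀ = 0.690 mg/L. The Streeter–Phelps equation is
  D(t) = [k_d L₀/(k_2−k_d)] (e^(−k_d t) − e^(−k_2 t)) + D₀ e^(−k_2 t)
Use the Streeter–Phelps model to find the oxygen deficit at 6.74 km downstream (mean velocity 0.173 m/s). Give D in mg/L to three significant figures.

D ≈ 3.51 mg/L

Travel time t = x/v = 6.74 km / (0.173 m/s) = 6740 m / 0.173 m/s = 38960 s = 0.4509 d.
k_d L₀/(k_2−k_d) = 0.389×28.4/(1.66−0.389) = 11.05/1.271 = 8.692 mg/L.
e^(−k_d t) = e^(−0.389×0.4509) = 0.8391; e^(−k_2 t) = e^(−1.66×0.4509) = 0.4731.
D = 8.692 × (0.8391 − 0.4731) + 0.690 × 0.4731 = 3.182 + 0.3264 = 3.508 mg/L.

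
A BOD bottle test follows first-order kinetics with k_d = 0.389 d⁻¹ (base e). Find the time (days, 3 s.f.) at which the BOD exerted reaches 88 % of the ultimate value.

y/L₀ = 1 − e^(−k_d t) = 0.88 ⇒ e^(−k_d t) = 0.120
t = −ln(0.120) / 0.389 = 2.120 / 0.389 = 5.451 d.

t ≈ 5.45 d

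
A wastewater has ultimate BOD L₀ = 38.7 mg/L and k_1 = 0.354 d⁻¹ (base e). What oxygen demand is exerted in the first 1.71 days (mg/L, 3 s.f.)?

y_t = L₀(1 − e^(−k_1 t)) = 38.7 × (1 − e^(−0.354×1.71))
= 38.7 × (1 − 0.5459) = 38.7 × 0.4541 = 17.57 mg/L.

y ≈ 17.6 mg/L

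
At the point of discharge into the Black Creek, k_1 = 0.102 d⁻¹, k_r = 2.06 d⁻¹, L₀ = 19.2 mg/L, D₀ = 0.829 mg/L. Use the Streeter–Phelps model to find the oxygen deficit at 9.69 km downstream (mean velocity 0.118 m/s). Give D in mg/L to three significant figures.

D ≈ 0.884 mg/L

Travel time t = x/v = 9.69 km / (0.118 m/s) = 9690 m / 0.118 m/s = 82120 s = 0.9504 d.
k_1 L₀/(k_r−k_1) = 0.102×19.2/(2.06−0.102) = 1.958/1.958 = 1.000 mg/L.
e^(−k_1 t) = e^(−0.102×0.9504) = 0.9076; e^(−k_r t) = e^(−2.06×0.9504) = 0.1412.
D = 1.000 × (0.9076 − 0.1412) + 0.829 × 0.1412 = 0.7666 + 0.1170 = 0.8836 mg/L.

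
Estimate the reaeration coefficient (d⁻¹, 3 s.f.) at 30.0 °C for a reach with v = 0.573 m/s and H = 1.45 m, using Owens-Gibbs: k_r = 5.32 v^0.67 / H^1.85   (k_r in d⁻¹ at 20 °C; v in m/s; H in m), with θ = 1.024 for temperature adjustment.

k_r ≈ 2.34 d⁻¹

k_r(20) = 5.32 × 0.573^0.67 / 1.45^1.85 = 5.32 × 0.6886 / 1.989 = 1.842 d⁻¹.
k_r(30.0) = 1.842 × 1.024^(30.0−20) = 1.842 × 1.268 = 2.335 d⁻¹.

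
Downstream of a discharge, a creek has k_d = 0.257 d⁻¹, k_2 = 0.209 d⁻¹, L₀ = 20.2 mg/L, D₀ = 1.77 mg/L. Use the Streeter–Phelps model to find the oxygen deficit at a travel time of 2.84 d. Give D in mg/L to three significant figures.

k_d L₀/(k_2−k_d) = 0.257×20.2/(0.209−0.257) = 5.191/-0.04800 = -108.2 mg/L.
e^(−k_d t) = e^(−0.257×2.840) = 0.4820; e^(−k_2 t) = e^(−0.209×2.840) = 0.5524.
D = -108.2 × (0.4820 − 0.5524) + 1.77 × 0.5524 = 7.613 + 0.9777 = 8.591 mg/L.

D ≈ 8.59 mg/L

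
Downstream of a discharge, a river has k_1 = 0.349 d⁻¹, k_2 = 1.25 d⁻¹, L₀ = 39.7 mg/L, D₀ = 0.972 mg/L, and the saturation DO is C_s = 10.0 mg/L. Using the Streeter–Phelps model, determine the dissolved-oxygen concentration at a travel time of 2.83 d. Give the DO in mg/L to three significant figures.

DO ≈ 4.69 mg/L

k_1 L₀/(k_2−k_1) = 0.349×39.7/(1.25−0.349) = 13.86/0.9010 = 15.38 mg/L.
e^(−k_1 t) = e^(−0.349×2.830) = 0.3724; e^(−k_2 t) = e^(−1.25×2.830) = 0.02909.
D = 15.38 × (0.3724 − 0.02909) + 0.972 × 0.02909 = 5.280 + 0.02827 = 5.308 mg/L.
DO = C_s − D = 10.0 − 5.308 = 4.692 mg/L.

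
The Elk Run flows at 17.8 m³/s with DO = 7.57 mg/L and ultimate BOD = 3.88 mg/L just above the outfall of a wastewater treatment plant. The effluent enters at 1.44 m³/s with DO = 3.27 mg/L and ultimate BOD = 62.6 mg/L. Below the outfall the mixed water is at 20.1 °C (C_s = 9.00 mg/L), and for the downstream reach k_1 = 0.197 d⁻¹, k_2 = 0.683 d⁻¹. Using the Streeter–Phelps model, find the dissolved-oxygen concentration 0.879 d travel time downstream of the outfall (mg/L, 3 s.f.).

DO ≈ 7.06 mg/L

Mixed DO = (17.8×7.57 + 1.44×3.27)/(17.8+1.44) = 139.5/19.24 = 7.248 mg/L.
Mixed L₀ = (17.8×3.88 + 1.44×62.6)/(19.24) = 159.2/19.24 = 8.275 mg/L.
Initial deficit D₀ = C_s − DO₀ = 9.00 − 7.248 = 1.752 mg/L.
D(0.879) = [0.197×8.275/(0.683−0.197)](e^(−0.197×0.879) − e^(−0.683×0.879)) + 1.752 e^(−0.683×0.879)
= 3.354 × (0.8410 − 0.5486) + 1.752 × 0.5486 = 1.942 mg/L.
DO = 9.00 − 1.942 = 7.058 mg/L.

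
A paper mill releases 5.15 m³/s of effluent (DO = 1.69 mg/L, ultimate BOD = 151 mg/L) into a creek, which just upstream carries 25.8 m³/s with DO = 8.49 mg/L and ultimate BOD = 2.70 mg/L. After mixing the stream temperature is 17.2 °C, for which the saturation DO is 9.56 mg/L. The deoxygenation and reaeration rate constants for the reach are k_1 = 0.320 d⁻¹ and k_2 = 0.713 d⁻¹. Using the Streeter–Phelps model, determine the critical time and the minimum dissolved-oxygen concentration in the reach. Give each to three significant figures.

Mixed DO = (25.8×8.49 + 5.15×1.69)/(25.8+5.15) = 227.7/30.95 = 7.358 mg/L.
Mixed L₀ = (25.8×2.70 + 5.15×151)/(30.95) = 847.3/30.95 = 27.38 mg/L.
Initial deficit D₀ = C_s − DO₀ = 9.56 − 7.358 = 2.202 mg/L.
t_c = (1/0.3930) ln[(0.713/0.320)(1 − 2.202×0.3930/(0.320×27.38))] = 2.545 × ln(2.008) = 1.774 d.
D_c = (0.320/0.713) × 27.38 × e^(−0.320×1.774) = 0.4488 × 27.38 × 0.5668 = 6.965 mg/L.
Minimum DO = 9.56 − 6.965 = 2.595 mg/L.

t_c ≈ 1.77 d; minimum DO ≈ 2.60 mg/L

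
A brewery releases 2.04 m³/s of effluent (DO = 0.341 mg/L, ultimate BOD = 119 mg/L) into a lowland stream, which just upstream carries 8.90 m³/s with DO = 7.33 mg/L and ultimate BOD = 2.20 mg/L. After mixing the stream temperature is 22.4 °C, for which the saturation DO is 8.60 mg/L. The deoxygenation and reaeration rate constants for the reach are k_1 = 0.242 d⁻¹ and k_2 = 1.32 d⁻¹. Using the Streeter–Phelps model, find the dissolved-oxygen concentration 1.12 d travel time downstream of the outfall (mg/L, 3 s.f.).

DO ≈ 5.14 mg/L

Mixed DO = (8.90×7.33 + 2.04×0.341)/(8.90+2.04) = 65.93/10.94 = 6.027 mg/L.
Mixed L₀ = (8.90×2.20 + 2.04×119)/(10.94) = 262.3/10.94 = 23.98 mg/L.
Initial deficit D₀ = C_s − DO₀ = 8.60 − 6.027 = 2.573 mg/L.
D(1.12) = [0.242×23.98/(1.32−0.242)](e^(−0.242×1.12) − e^(−1.32×1.12)) + 2.573 e^(−1.32×1.12)
= 5.383 × (0.7626 − 0.2280) + 2.573 × 0.2280 = 3.464 mg/L.
DO = 8.60 − 3.464 = 5.136 mg/L.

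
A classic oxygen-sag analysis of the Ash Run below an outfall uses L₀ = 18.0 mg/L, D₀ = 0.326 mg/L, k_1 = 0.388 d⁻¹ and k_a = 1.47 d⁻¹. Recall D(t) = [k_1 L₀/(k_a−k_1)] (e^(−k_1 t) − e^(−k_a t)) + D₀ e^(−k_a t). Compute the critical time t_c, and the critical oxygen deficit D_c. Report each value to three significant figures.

t_c = [1/(k_a−k_1)] ln[(k_a/k_1)(1 − D₀(k_a−k_1)/(k_1 L₀))]
= [1/(1.47−0.388)] ln[(1.47/0.388)(1 − 0.326×1.082/(0.388×18.0))]
= (1/1.082) ln[3.789 × 0.9495] = 0.9242 × ln(3.597) = 0.9242 × 1.280 = 1.183 d.
L(t_c) = L₀ e^(−k_1 t_c) = 18.0 × 0.6319 = 11.37 mg/L, and at the critical point k_a D_c = k_1 L, so D_c = (0.388/1.47) × 11.37 = 3.002 mg/L.

t_c ≈ 1.18 d; D_c ≈ 3.00 mg/L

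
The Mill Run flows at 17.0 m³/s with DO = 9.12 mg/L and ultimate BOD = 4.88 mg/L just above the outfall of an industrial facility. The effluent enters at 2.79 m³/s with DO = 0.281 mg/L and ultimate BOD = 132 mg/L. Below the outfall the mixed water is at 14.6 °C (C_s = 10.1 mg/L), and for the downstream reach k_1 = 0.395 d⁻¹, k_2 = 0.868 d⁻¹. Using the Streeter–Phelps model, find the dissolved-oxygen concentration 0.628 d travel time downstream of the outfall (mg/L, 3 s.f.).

Mixed DO = (17.0×9.12 + 2.79×0.281)/(17.0+2.79) = 155.8/19.79 = 7.874 mg/L.
Mixed L₀ = (17.0×4.88 + 2.79×132)/(19.79) = 451.2/19.79 = 22.80 mg/L.
Initial deficit D₀ = C_s − DO₀ = 10.1 − 7.874 = 2.226 mg/L.
D(0.628) = [0.395×22.80/(0.868−0.395)](e^(−0.395×0.628) − e^(−0.868×0.628)) + 2.226 e^(−0.868×0.628)
= 19.04 × (0.7803 − 0.5798) + 2.226 × 0.5798 = 5.109 mg/L.
DO = 10.1 − 5.109 = 4.991 mg/L.

DO ≈ 4.99 mg/L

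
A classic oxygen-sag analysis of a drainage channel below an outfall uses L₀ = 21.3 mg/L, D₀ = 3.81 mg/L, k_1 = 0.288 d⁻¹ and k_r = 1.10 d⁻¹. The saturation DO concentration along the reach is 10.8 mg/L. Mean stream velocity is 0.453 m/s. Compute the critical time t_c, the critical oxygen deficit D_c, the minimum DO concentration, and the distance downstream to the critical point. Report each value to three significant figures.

t_c ≈ 0.786 d; D_c ≈ 4.45 mg/L; min DO ≈ 6.35 mg/L; x_c ≈ 30.8 km

With k_r/k_1 = 3.819 and 1 − D₀(k_r−k_1)/(k_1 L₀) = 0.4957,
t_c = ln(3.819 × 0.4957) / (1.10 − 0.288) = ln(1.893) / 0.8120 = 0.6383/0.8120 = 0.7861 d.
L(t_c) = L₀ e^(−k_1 t_c) = 21.3 × 0.7974 = 16.98 mg/L, and at the critical point k_r D_c = k_1 L, so D_c = (0.288/1.10) × 16.98 = 4.447 mg/L.
Minimum DO = C_s − D_c = 10.8 − 4.447 = 6.353 mg/L.
x_c = v t_c = 0.453 m/s × 0.7861 d × 86400 s/d = 30770 m ≈ 30.8 km.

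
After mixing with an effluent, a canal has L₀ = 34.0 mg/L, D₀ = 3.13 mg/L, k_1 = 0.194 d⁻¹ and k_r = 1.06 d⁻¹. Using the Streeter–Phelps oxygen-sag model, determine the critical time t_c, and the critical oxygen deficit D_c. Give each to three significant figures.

t_c = [1/(k_r−k_1)] ln[(k_r/k_1)(1 − D₀(k_r−k_1)/(k_1 L₀))]
= [1/(1.06−0.194)] ln[(1.06/0.194)(1 − 3.13×0.8660/(0.194×34.0))]
= (1/0.8660) ln[5.464 × 0.5891] = 1.155 × ln(3.219) = 1.155 × 1.169 = 1.350 d.
L(t_c) = L₀ e^(−k_1 t_c) = 34.0 × 0.7696 = 26.17 mg/L, and at the critical point k_r D_c = k_1 L, so D_c = (0.194/1.06) × 26.17 = 4.789 mg/L.

t_c ≈ 1.35 d; D_c ≈ 4.79 mg/L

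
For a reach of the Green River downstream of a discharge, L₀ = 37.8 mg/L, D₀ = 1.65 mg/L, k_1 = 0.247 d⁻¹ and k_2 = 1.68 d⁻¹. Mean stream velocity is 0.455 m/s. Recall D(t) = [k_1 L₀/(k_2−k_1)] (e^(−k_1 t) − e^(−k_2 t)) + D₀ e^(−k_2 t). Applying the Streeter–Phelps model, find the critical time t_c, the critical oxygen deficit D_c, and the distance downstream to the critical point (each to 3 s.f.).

t_c ≈ 1.13 d; D_c ≈ 4.20 mg/L; x_c ≈ 44.6 km

With k_2/k_1 = 6.802 and 1 − D₀(k_2−k_1)/(k_1 L₀) = 0.7468,
t_c = ln(6.802 × 0.7468) / (1.68 − 0.247) = ln(5.079) / 1.433 = 1.625/1.433 = 1.134 d.
D_c = (k_1/k_2) L₀ e^(−k_1 t_c) = (0.247/1.68) × 37.8 × e^(−0.247×1.134) = 0.1470 × 37.8 × 0.7557 = 4.200 mg/L.
x_c = v t_c = 0.455 m/s × 1.134 d × 86400 s/d = 44580 m ≈ 44.6 km.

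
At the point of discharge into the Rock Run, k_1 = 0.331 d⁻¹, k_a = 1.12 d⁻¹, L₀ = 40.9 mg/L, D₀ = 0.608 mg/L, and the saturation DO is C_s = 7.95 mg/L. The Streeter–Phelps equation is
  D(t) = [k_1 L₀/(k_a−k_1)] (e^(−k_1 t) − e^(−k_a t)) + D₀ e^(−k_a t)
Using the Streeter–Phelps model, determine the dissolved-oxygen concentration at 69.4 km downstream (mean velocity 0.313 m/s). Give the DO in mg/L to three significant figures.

DO ≈ 1.55 mg/L

Travel time t = x/v = 69.4 km / (0.313 m/s) = 69400 m / 0.313 m/s = 221700 s = 2.566 d.
k_1 L₀/(k_a−k_1) = 0.331×40.9/(1.12−0.331) = 13.54/0.7890 = 17.16 mg/L.
e^(−k_1 t) = e^(−0.331×2.566) = 0.4277; e^(−k_a t) = e^(−1.12×2.566) = 0.05646.
D = 17.16 × (0.4277 − 0.05646) + 0.608 × 0.05646 = 6.369 + 0.03433 = 6.403 mg/L.
DO = C_s − D = 7.95 − 6.403 = 1.547 mg/L.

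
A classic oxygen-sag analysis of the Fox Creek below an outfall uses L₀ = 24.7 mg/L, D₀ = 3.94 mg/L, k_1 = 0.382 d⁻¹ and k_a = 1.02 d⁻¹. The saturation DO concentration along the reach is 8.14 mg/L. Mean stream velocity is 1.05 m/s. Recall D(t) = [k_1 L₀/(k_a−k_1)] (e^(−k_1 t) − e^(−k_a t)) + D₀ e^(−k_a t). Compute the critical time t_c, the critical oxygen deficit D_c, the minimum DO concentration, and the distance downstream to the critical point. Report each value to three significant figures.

t_c = [1/(k_a−k_1)] ln[(k_a/k_1)(1 − D₀(k_a−k_1)/(k_1 L₀))]
= [1/(1.02−0.382)] ln[(1.02/0.382)(1 − 3.94×0.6380/(0.382×24.7))]
= (1/0.6380) ln[2.670 × 0.7336] = 1.567 × ln(1.959) = 1.567 × 0.6723 = 1.054 d.
D_c = (k_1/k_a) L₀ e^(−k_1 t_c) = (0.382/1.02) × 24.7 × e^(−0.382×1.054) = 0.3745 × 24.7 × 0.6686 = 6.185 mg/L.
Minimum DO = C_s − D_c = 8.14 − 6.185 = 1.955 mg/L.
x_c = v t_c = 1.05 m/s × 1.054 d × 86400 s/d = 95600 m ≈ 95.6 km.

t_c ≈ 1.05 d; D_c ≈ 6.18 mg/L; min DO ≈ 1.96 mg/L; x_c ≈ 95.6 km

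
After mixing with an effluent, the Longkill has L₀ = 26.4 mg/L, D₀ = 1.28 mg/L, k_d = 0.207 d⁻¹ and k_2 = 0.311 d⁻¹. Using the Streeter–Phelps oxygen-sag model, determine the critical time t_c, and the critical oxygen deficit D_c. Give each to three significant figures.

t_c ≈ 3.68 d; D_c ≈ 8.21 mg/L

At the critical point dD/dt = 0, so k_d L₀ e^(−k_d t) = k_2 D. Substituting D(t) from the Streeter–Phelps equation and solving for t gives
t_c = ln[(k_2/k_d)(1 − D₀(k_2−k_d)/(k_d L₀))] / (k_2−k_d).
Here k_2−k_d = 0.1040 d⁻¹ and 1 − D₀(k_2−k_d)/(k_d L₀) = 1 − 1.28×0.1040/(0.207×26.4) = 0.9756, so
t_c = ln(1.502 × 0.9756) / 0.1040 = 0.3824 / 0.1040 = 3.677 d.
D_c = (k_d/k_2) L₀ e^(−k_d t_c) = (0.207/0.311) × 26.4 × e^(−0.207×3.677) = 0.6656 × 26.4 × 0.4671 = 8.208 mg/L.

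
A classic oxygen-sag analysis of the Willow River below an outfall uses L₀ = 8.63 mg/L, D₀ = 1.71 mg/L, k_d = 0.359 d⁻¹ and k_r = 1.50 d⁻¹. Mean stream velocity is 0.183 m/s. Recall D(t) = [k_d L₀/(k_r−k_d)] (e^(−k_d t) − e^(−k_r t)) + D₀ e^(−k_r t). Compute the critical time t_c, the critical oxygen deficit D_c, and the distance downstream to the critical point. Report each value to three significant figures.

With k_r/k_d = 4.178 and 1 − D₀(k_r−k_d)/(k_d L₀) = 0.3702,
t_c = ln(4.178 × 0.3702) / (1.50 − 0.359) = ln(1.547) / 1.141 = 0.4363/1.141 = 0.3824 d.
D_c = (k_d/k_r) L₀ e^(−k_d t_c) = (0.359/1.50) × 8.63 × e^(−0.359×0.3824) = 0.2393 × 8.63 × 0.8717 = 1.801 mg/L.
x_c = v t_c = 0.183 m/s × 0.3824 d × 86400 s/d = 6046 m ≈ 6.05 km.

t_c ≈ 0.382 d; D_c ≈ 1.80 mg/L; x_c ≈ 6.05 km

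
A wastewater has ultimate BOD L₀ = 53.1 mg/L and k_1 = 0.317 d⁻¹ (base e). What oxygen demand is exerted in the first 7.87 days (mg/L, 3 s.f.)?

y ≈ 48.7 mg/L

y_t = L₀(1 − e^(−k_1 t)) = 53.1 × (1 − e^(−0.317×7.87))
= 53.1 × (1 − 0.08251) = 53.1 × 0.9175 = 48.72 mg/L.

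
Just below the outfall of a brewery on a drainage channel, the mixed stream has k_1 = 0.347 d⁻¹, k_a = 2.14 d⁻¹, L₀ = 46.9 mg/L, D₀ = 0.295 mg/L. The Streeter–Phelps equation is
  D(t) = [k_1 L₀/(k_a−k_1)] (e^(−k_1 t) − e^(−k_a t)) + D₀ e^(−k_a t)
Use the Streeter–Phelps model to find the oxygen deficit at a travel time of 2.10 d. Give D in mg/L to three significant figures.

D ≈ 4.28 mg/L

k_1 L₀/(k_a−k_1) = 0.347×46.9/(2.14−0.347) = 16.27/1.793 = 9.077 mg/L.
e^(−k_1 t) = e^(−0.347×2.100) = 0.4825; e^(−k_a t) = e^(−2.14×2.100) = 0.01118.
D = 9.077 × (0.4825 − 0.01118) + 0.295 × 0.01118 = 4.278 + 0.003297 = 4.282 mg/L.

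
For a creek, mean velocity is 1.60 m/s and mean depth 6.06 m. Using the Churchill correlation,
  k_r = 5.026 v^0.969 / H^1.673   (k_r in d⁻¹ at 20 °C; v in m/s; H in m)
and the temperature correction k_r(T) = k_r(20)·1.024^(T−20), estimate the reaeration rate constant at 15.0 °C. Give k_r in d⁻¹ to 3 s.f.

k_r(20) = 5.026 × 1.60^0.969 / 6.06^1.673 = 5.026 × 1.577 / 20.37 = 0.3890 d⁻¹.
k_r(15.0) = 0.3890 × 1.024^(15.0−20) = 0.3890 × 0.8882 = 0.3455 d⁻¹.

k_r ≈ 0.345 d⁻¹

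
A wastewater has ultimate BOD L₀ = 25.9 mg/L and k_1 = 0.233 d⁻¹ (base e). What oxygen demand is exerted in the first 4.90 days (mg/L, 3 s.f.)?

y_t = L₀(1 − e^(−k_1 t)) = 25.9 × (1 − e^(−0.233×4.90))
= 25.9 × (1 − 0.3193) = 25.9 × 0.6807 = 17.63 mg/L.

y ≈ 17.6 mg/L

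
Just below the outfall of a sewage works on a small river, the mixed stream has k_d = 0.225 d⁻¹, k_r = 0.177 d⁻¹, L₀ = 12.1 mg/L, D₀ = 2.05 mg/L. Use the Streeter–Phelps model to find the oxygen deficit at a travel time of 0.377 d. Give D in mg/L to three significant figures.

D ≈ 2.87 mg/L

k_d L₀/(k_r−k_d) = 0.225×12.1/(0.177−0.225) = 2.723/-0.04800 = -56.72 mg/L.
e^(−k_d t) = e^(−0.225×0.3770) = 0.9187; e^(−k_r t) = e^(−0.177×0.3770) = 0.9354.
D = -56.72 × (0.9187 − 0.9354) + 2.05 × 0.9354 = 0.9515 + 1.918 = 2.869 mg/L.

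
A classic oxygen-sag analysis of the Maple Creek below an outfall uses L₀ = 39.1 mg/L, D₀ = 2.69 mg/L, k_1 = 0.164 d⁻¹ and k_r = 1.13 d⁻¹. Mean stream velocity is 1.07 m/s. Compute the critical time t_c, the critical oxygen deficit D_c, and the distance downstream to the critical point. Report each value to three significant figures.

t_c ≈ 1.46 d; D_c ≈ 4.47 mg/L; x_c ≈ 135 km

t_c = [1/(k_r−k_1)] ln[(k_r/k_1)(1 − D₀(k_r−k_1)/(k_1 L₀))]
= [1/(1.13−0.164)] ln[(1.13/0.164)(1 − 2.69×0.9660/(0.164×39.1))]
= (1/0.9660) ln[6.890 × 0.5948] = 1.035 × ln(4.098) = 1.035 × 1.411 = 1.460 d.
D_c = (k_1/k_r) L₀ e^(−k_1 t_c) = (0.164/1.13) × 39.1 × e^(−0.164×1.460) = 0.1451 × 39.1 × 0.7870 = 4.466 mg/L.
x_c = v t_c = 1.07 m/s × 1.460 d × 86400 s/d = 135000 m ≈ 135 km.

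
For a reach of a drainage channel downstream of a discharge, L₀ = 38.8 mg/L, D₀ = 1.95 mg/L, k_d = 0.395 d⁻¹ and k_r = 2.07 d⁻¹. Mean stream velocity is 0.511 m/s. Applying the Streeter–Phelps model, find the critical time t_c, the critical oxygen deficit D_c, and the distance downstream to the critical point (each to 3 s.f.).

At the critical point dD/dt = 0, so k_d L₀ e^(−k_d t) = k_r D. Substituting D(t) from the Streeter–Phelps equation and solving for t gives
t_c = ln[(k_r/k_d)(1 − D₀(k_r−k_d)/(k_d L₀))] / (k_r−k_d).
Here k_r−k_d = 1.675 d⁻¹ and 1 − D₀(k_r−k_d)/(k_d L₀) = 1 − 1.95×1.675/(0.395×38.8) = 0.7869, so
t_c = ln(5.241 × 0.7869) / 1.675 = 1.417 / 1.675 = 0.8458 d.
D_c = (k_d/k_r) L₀ e^(−k_d t_c) = (0.395/2.07) × 38.8 × e^(−0.395×0.8458) = 0.1908 × 38.8 × 0.7160 = 5.301 mg/L.
x_c = v t_c = 0.511 m/s × 0.8458 d × 86400 s/d = 37340 m ≈ 37.3 km.

t_c ≈ 0.846 d; D_c ≈ 5.30 mg/L; x_c ≈ 37.3 km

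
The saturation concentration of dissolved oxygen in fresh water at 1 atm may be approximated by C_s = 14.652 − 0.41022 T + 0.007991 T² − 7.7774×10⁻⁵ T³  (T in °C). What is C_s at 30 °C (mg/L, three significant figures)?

C_s ≈ 7.44 mg/L

C_s = 14.652 − 0.41022×30 + 0.007991×30² − 7.7774×10⁻⁵×30³ = 7.437 mg/L.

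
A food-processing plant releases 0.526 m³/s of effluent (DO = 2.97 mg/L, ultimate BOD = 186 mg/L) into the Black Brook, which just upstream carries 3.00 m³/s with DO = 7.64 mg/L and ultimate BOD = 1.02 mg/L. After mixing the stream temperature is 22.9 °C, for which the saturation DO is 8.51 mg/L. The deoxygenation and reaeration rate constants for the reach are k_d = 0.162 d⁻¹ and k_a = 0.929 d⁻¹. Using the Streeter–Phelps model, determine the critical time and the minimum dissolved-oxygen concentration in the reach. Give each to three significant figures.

t_c ≈ 1.89 d; minimum DO ≈ 4.83 mg/L

Mixed DO = (3.00×7.64 + 0.526×2.97)/(3.00+0.526) = 24.48/3.526 = 6.943 mg/L.
Mixed L₀ = (3.00×1.02 + 0.526×186)/(3.526) = 100.9/3.526 = 28.61 mg/L.
Initial deficit D₀ = C_s − DO₀ = 8.51 − 6.943 = 1.567 mg/L.
t_c = (1/0.7670) ln[(0.929/0.162)(1 − 1.567×0.7670/(0.162×28.61))] = 1.304 × ln(4.248) = 1.886 d.
D_c = (0.162/0.929) × 28.61 × e^(−0.162×1.886) = 0.1744 × 28.61 × 0.7367 = 3.676 mg/L.
Minimum DO = 8.51 − 3.676 = 4.834 mg/L.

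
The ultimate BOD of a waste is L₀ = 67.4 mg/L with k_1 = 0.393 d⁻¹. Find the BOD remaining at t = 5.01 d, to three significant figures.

L ≈ 9.41 mg/L

L_t = L₀ e^(−k_1 t) = 67.4 × e^(−0.393×5.01) = 67.4 × 0.1396 = 9.409 mg/L.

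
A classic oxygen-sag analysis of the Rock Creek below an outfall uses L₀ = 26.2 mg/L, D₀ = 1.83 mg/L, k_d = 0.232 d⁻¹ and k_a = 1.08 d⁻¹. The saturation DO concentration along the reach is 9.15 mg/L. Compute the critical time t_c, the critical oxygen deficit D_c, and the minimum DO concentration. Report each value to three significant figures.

t_c ≈ 1.47 d; D_c ≈ 4.01 mg/L; min DO ≈ 5.14 mg/L

t_c = [1/(k_a−k_d)] ln[(k_a/k_d)(1 − D₀(k_a−k_d)/(k_d L₀))]
= [1/(1.08−0.232)] ln[(1.08/0.232)(1 − 1.83×0.8480/(0.232×26.2))]
= (1/0.8480) ln[4.655 × 0.7447] = 1.179 × ln(3.467) = 1.179 × 1.243 = 1.466 d.
D_c = (k_d/k_a) L₀ e^(−k_d t_c) = (0.232/1.08) × 26.2 × e^(−0.232×1.466) = 0.2148 × 26.2 × 0.7117 = 4.005 mg/L.
Minimum DO = C_s − D_c = 9.15 − 4.005 = 5.145 mg/L.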